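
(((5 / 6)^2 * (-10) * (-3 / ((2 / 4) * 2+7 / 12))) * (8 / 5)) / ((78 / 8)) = 1600 / 741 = 2.16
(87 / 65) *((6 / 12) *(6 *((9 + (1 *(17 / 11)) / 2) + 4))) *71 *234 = 918800.67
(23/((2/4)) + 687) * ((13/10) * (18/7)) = 85761/35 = 2450.31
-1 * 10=-10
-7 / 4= -1.75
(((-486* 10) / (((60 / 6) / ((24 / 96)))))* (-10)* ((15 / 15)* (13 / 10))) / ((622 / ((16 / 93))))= 4212 / 9641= 0.44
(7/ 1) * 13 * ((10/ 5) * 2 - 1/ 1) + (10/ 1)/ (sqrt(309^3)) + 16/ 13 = 10 * sqrt(309)/ 95481 + 3565/ 13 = 274.23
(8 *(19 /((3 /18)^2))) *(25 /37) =136800 /37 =3697.30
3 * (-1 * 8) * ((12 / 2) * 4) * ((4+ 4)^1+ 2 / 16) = -4680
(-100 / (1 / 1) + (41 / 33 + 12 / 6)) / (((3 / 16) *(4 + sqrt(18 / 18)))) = -51088 / 495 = -103.21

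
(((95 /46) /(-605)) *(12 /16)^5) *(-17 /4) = 78489 /22798336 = 0.00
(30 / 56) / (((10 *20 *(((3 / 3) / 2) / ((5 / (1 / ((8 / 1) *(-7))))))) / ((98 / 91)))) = -21 / 13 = -1.62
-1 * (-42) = 42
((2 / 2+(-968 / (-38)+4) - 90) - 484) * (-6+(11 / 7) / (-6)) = 2716001 / 798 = 3403.51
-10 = -10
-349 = -349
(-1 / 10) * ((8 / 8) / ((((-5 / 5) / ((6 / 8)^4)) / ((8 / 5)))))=81 / 1600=0.05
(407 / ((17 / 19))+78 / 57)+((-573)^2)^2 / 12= 11606459960757 / 1292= 8983328143.00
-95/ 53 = -1.79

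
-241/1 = -241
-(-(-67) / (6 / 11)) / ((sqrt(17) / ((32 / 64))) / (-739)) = 544643*sqrt(17) / 204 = 11007.94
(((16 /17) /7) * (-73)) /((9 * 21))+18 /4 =200083 /44982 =4.45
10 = 10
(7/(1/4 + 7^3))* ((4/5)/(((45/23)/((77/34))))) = 99176/5251725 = 0.02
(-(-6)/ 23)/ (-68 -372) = -3/ 5060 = -0.00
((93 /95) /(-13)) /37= -93 /45695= -0.00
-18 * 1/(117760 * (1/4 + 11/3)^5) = -4374/26374675805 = -0.00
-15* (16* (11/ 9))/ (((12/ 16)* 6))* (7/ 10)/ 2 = -22.81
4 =4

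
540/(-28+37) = 60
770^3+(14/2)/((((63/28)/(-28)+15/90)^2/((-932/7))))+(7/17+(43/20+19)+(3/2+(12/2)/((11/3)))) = 1435558064574731/3145340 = 456407912.84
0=0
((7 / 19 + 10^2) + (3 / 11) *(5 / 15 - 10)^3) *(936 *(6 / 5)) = -163970.48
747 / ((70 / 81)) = 60507 / 70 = 864.39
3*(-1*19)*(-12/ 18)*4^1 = 152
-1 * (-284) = 284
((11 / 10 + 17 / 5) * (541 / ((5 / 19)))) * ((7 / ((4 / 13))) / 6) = 2806167 / 80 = 35077.09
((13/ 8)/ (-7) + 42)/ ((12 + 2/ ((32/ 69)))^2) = 74848/ 476847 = 0.16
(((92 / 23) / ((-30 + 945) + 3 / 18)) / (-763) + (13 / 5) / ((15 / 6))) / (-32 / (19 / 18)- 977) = -0.00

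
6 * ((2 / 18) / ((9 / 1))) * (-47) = -94 / 27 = -3.48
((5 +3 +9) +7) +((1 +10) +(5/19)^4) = 4561860/130321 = 35.00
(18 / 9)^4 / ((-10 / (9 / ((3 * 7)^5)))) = -0.00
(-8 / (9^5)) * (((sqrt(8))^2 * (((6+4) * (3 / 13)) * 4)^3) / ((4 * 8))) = -128000 / 4804839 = -0.03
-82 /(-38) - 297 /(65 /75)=-84112 /247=-340.53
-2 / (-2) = 1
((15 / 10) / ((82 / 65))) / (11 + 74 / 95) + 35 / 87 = 2678245 / 5321964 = 0.50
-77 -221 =-298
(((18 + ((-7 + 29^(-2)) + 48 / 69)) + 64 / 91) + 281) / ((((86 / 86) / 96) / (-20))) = -991577735040 / 1760213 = -563328.26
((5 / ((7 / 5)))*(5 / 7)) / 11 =125 / 539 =0.23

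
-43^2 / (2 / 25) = -46225 / 2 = -23112.50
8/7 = 1.14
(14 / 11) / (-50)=-7 / 275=-0.03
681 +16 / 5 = 3421 / 5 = 684.20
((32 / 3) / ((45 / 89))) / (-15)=-2848 / 2025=-1.41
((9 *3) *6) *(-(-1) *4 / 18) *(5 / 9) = 20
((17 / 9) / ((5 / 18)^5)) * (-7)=-24984288 / 3125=-7994.97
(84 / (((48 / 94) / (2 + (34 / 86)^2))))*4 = 1418.85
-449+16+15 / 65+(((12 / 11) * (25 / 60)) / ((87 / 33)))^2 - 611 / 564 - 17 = -59146153 / 131196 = -450.82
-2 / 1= -2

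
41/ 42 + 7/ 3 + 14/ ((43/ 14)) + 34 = 75613/ 1806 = 41.87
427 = 427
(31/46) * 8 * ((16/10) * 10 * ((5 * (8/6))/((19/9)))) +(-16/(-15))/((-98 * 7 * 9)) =5512143704/20235285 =272.40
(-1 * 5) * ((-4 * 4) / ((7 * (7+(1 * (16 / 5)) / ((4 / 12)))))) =400 / 581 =0.69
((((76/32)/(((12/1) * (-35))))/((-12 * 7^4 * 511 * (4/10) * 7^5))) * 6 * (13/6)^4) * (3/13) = 41743/23945078848223232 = 0.00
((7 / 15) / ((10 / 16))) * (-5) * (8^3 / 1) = -28672 / 15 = -1911.47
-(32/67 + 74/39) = -6206/2613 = -2.38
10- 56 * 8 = -438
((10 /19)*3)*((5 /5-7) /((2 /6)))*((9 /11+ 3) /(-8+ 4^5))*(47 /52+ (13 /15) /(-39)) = -129969 /1380236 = -0.09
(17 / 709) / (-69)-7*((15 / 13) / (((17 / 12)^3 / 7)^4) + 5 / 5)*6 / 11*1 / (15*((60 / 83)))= -1038058772108754098334187 / 67930868880915845283050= -15.28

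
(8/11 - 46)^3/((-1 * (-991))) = -93.63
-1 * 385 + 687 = 302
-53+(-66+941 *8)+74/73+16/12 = 1623085/219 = 7411.35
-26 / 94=-0.28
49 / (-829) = -49 / 829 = -0.06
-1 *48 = -48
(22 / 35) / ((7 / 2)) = 44 / 245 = 0.18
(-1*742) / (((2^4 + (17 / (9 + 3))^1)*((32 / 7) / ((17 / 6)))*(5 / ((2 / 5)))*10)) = -44149 / 209000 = -0.21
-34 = -34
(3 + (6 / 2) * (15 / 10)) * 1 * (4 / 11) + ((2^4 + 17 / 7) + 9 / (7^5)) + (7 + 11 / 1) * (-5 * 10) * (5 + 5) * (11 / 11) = -1659981672 / 184877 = -8978.84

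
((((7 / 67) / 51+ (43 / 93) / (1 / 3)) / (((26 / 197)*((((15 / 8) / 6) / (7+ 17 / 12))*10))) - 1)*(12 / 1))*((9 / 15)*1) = 11298099724 / 57377125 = 196.91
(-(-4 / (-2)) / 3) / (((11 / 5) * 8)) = -5 / 132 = -0.04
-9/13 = -0.69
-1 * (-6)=6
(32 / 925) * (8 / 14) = 128 / 6475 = 0.02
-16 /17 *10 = -160 /17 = -9.41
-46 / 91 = -0.51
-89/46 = -1.93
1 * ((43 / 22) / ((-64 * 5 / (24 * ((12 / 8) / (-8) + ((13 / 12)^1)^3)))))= -80539 / 506880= -0.16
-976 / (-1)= 976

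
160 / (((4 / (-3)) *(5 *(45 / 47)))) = -376 / 15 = -25.07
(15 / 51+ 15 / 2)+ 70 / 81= 23845 / 2754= 8.66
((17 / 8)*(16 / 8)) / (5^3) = 17 / 500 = 0.03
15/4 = 3.75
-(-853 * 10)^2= -72760900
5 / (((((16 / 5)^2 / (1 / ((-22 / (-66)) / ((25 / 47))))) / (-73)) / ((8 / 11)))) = -41.37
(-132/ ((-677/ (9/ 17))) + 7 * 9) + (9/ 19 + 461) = 114709757/ 218671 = 524.58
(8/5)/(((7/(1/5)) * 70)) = 4/6125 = 0.00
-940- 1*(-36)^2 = -2236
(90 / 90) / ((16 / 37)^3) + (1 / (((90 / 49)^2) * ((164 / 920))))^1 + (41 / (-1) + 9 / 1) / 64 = 920182729 / 68014080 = 13.53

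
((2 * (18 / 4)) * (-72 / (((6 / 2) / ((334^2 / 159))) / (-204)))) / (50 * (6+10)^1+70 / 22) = 6007959936 / 156085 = 38491.59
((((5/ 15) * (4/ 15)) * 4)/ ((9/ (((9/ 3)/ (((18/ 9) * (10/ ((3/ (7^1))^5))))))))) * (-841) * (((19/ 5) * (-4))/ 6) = 383496/ 2100875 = 0.18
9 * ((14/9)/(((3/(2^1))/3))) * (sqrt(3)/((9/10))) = 53.89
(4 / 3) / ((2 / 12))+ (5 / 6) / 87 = 8.01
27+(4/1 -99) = -68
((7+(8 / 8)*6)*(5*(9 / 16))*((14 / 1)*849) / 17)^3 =42022780911993711375 / 2515456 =16705830239922.19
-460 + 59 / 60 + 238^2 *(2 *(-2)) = -13622101 / 60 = -227035.02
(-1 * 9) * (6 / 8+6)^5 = -129140163 / 1024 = -126113.44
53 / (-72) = -53 / 72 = -0.74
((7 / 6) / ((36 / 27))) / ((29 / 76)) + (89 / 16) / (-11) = 9123 / 5104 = 1.79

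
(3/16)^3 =27/4096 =0.01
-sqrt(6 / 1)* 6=-6* sqrt(6)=-14.70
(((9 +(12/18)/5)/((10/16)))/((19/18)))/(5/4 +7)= 8768/5225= 1.68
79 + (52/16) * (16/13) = 83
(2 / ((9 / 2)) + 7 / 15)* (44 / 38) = 902 / 855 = 1.05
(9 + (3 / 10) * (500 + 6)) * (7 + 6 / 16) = 11859 / 10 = 1185.90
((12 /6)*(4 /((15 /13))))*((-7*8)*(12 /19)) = -23296 /95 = -245.22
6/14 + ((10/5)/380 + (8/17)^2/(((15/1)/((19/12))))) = 1581641/3459330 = 0.46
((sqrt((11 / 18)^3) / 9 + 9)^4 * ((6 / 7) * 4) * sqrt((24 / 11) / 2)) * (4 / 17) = 3367327304 * sqrt(6) / 63241479 + 1464420293212537 * sqrt(33) / 1521400260303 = 5659.84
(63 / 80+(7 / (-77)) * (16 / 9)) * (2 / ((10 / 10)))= 4957 / 3960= 1.25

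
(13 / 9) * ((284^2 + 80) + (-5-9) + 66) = 1050244 / 9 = 116693.78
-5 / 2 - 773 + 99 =-1353 / 2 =-676.50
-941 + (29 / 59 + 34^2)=12714 / 59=215.49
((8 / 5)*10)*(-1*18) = -288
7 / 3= 2.33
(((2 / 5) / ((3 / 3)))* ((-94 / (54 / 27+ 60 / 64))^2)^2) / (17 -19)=-1048576 / 5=-209715.20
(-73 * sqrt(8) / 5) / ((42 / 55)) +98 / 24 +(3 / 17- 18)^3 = -333576787 / 58956- 803 * sqrt(2) / 21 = -5712.14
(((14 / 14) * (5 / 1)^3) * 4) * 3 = 1500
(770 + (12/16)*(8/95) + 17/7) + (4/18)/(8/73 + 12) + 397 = 3093786881/2645370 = 1169.51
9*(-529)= -4761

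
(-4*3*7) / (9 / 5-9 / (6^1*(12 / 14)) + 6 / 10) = -1680 / 13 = -129.23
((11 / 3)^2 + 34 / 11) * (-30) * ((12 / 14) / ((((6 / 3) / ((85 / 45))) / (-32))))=8905280 / 693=12850.33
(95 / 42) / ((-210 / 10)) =-95 / 882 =-0.11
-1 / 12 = -0.08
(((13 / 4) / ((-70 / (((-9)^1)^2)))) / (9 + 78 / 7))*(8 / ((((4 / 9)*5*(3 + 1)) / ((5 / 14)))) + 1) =-12987 / 52640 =-0.25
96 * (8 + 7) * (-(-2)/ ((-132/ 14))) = -3360/ 11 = -305.45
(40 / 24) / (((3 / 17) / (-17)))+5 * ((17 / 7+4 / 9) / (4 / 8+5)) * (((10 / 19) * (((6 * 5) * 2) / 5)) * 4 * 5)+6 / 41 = 91507567 / 539847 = 169.51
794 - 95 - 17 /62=698.73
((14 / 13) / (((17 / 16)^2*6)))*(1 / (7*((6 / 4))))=512 / 33813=0.02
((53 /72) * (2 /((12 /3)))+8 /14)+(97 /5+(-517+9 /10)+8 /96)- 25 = -2624213 /5040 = -520.68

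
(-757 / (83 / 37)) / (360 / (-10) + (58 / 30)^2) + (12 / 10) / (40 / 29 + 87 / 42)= 10.81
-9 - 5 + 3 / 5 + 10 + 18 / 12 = -19 / 10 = -1.90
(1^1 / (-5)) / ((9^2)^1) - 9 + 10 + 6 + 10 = 6884 / 405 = 17.00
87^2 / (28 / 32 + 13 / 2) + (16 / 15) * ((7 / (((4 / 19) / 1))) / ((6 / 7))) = 2834698 / 2655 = 1067.68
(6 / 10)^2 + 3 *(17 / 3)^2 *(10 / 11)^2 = 725767 / 9075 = 79.97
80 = 80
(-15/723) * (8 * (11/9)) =-0.20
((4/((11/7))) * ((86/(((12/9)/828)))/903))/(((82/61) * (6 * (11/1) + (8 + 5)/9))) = 454572/273757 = 1.66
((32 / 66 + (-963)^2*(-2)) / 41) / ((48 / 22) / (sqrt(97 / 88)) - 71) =979301408*sqrt(2134) / 2423736689 + 421528049806 / 661019097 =656.36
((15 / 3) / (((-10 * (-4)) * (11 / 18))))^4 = 6561 / 3748096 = 0.00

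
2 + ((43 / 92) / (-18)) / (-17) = 56347 / 28152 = 2.00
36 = 36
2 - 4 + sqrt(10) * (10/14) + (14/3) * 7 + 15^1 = 5 * sqrt(10)/7 + 137/3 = 47.93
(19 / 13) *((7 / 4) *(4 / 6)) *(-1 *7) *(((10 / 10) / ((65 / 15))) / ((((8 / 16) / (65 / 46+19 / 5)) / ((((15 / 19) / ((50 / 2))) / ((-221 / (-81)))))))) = -14276493 / 42951350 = -0.33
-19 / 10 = -1.90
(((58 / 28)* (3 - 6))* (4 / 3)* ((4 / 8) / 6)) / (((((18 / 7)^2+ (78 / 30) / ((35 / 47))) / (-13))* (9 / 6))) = 65975 / 111393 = 0.59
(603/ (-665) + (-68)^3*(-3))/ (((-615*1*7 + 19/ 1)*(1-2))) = 627291237/ 2850190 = 220.09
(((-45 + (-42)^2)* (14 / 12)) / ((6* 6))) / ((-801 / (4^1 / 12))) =-1337 / 57672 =-0.02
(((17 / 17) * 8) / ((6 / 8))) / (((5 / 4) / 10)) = 256 / 3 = 85.33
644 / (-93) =-644 / 93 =-6.92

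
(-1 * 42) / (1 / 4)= -168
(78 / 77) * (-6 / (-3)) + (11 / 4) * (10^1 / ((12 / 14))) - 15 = 17657 / 924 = 19.11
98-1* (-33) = 131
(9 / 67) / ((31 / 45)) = 405 / 2077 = 0.19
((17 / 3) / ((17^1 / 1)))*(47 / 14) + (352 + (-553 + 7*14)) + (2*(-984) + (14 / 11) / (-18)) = -2868953 / 1386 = -2069.95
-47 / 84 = -0.56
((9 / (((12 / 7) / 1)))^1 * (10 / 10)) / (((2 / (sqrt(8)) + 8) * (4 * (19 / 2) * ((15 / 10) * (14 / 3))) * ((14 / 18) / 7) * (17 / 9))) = 486 / 41021 - 243 * sqrt(2) / 328168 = 0.01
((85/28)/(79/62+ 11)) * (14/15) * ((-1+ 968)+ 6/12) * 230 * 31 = 1211796975/761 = 1592374.47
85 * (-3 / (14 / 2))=-255 / 7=-36.43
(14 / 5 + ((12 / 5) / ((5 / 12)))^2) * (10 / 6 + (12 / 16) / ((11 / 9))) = 3384143 / 41250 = 82.04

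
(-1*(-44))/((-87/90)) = -1320/29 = -45.52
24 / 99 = 8 / 33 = 0.24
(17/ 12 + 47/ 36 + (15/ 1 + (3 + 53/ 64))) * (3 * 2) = 12413/ 96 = 129.30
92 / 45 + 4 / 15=104 / 45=2.31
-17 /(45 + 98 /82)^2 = -28577 /3587236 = -0.01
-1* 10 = -10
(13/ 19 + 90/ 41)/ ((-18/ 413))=-926359/ 14022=-66.06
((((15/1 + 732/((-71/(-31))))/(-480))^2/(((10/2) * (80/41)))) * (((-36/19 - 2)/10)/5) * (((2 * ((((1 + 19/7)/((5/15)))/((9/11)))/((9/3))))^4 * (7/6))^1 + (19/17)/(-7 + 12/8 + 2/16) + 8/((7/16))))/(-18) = 466333843630013381894029/272267354353409856000000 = 1.71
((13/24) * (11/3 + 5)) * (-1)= -169/36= -4.69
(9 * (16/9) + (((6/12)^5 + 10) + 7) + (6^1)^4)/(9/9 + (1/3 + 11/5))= 637935/1696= 376.14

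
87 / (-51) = -29 / 17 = -1.71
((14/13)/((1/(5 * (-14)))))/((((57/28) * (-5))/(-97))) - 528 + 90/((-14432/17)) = -6665149009/5347056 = -1246.51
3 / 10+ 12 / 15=11 / 10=1.10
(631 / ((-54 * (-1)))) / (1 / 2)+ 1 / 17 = 10754 / 459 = 23.43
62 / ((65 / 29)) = 1798 / 65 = 27.66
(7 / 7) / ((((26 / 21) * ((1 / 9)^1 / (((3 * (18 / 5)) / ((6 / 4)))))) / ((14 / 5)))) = 47628 / 325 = 146.55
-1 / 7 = -0.14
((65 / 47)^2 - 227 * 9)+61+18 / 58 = -126826496 / 64061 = -1979.78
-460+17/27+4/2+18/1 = -11863/27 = -439.37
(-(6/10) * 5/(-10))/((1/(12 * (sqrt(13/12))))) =3 * sqrt(39)/5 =3.75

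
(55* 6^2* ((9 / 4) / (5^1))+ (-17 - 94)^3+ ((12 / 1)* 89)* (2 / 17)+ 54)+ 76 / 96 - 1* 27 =-557567317 / 408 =-1366586.56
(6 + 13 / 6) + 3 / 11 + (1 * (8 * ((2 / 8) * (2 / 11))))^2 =6223 / 726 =8.57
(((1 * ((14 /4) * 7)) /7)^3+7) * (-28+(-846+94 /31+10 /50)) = -53852631 /1240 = -43429.54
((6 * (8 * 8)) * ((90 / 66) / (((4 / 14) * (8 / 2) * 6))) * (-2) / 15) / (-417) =112 / 4587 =0.02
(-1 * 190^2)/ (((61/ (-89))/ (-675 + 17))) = -2114088200/ 61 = -34657183.61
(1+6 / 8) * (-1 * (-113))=791 / 4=197.75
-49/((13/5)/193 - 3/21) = 330995/874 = 378.71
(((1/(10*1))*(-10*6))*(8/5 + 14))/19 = -468/95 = -4.93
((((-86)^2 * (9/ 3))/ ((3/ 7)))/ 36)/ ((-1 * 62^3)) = -12943/ 2144952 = -0.01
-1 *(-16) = 16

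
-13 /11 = -1.18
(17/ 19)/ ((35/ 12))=204/ 665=0.31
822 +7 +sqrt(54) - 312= 3 * sqrt(6) +517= 524.35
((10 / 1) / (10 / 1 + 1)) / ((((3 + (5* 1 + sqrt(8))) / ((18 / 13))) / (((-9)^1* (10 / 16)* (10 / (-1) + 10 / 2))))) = 10125 / 2002 - 10125* sqrt(2) / 8008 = 3.27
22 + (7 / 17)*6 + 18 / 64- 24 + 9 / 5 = 6941 / 2720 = 2.55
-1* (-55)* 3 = 165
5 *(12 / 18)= 10 / 3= 3.33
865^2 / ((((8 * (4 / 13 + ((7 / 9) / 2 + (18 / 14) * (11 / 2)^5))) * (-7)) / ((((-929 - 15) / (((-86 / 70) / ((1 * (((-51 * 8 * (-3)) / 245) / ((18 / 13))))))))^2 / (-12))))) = 20321012387056742400 / 15366378890359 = 1322433.38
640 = 640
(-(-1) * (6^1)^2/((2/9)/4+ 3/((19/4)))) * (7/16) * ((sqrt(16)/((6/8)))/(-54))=-532/235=-2.26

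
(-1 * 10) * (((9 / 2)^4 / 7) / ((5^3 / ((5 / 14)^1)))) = -6561 / 3920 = -1.67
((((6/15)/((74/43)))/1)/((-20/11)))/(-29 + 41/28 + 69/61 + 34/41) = 752801/150605725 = 0.00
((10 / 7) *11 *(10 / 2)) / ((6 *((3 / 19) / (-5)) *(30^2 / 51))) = -17765 / 756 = -23.50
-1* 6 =-6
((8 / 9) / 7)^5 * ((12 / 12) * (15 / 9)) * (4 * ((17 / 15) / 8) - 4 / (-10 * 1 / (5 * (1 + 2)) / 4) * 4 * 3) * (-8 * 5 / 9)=-5673451520 / 80387359983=-0.07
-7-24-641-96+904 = 136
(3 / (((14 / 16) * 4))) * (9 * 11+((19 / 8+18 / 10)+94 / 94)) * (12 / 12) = 12501 / 140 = 89.29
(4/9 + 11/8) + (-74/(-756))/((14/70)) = 2.31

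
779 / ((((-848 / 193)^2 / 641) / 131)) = 2436584071841 / 719104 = 3388361.17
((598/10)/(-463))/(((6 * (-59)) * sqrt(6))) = 299 * sqrt(6)/4917060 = 0.00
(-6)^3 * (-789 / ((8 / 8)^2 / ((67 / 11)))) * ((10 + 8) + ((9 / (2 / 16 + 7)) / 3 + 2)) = 4430342304 / 209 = 21197810.07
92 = 92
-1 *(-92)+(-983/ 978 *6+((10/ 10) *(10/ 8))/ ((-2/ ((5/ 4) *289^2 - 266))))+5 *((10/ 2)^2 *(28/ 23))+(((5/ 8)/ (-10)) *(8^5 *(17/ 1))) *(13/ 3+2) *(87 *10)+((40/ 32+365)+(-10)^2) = -23021923999277/ 119968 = -191900540.14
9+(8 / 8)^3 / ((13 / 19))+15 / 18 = 881 / 78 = 11.29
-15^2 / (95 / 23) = -1035 / 19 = -54.47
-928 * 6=-5568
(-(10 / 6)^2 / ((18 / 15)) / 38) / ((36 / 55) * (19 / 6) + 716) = -6875 / 81041688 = -0.00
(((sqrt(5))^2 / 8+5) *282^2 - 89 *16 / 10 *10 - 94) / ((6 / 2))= 297203 / 2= 148601.50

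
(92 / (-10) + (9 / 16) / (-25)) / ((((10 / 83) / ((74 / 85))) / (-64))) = 2665628 / 625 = 4265.00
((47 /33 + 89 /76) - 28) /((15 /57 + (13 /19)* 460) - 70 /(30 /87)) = -63715 /280896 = -0.23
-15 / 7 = -2.14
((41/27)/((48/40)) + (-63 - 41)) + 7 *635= 703447/162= 4342.27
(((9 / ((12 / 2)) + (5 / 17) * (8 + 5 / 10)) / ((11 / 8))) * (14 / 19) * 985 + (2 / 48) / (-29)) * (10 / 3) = 1535653355 / 218196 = 7037.95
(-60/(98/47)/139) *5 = -7050/6811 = -1.04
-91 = -91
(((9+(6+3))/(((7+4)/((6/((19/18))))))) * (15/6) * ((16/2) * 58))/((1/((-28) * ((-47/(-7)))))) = -423947520/209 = -2028457.03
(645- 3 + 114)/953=756/953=0.79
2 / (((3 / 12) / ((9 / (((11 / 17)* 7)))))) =1224 / 77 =15.90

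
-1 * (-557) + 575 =1132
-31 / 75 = -0.41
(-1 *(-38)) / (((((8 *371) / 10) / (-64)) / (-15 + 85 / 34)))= 38000 / 371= 102.43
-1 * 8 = -8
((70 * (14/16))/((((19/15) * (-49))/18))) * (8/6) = -450/19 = -23.68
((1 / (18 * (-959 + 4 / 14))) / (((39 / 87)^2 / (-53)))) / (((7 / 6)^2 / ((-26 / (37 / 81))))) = -4813884 / 7531979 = -0.64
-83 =-83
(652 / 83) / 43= 652 / 3569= 0.18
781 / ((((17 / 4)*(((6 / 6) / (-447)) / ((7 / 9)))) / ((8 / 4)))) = -127777.73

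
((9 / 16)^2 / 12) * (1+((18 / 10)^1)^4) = 0.30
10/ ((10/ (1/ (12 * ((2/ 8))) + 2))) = 7/ 3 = 2.33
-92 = -92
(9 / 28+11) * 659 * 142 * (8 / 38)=29664226 / 133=223039.29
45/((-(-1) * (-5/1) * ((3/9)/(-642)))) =17334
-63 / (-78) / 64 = 21 / 1664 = 0.01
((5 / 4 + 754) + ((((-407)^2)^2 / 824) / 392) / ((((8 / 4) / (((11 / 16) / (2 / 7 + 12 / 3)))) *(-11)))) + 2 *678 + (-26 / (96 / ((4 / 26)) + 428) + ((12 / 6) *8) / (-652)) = 2832907244315371 / 1899021250560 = 1491.77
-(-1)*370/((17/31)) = 11470/17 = 674.71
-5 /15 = -0.33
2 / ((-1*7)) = -2 / 7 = -0.29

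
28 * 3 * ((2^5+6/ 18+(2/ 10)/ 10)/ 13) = 67942/ 325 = 209.05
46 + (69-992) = -877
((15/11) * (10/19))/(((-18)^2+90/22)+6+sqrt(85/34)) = 220500/102640451 - 330 * sqrt(10)/102640451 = 0.00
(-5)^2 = 25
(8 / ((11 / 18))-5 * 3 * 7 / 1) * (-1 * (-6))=-6066 / 11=-551.45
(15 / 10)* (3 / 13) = 9 / 26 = 0.35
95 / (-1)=-95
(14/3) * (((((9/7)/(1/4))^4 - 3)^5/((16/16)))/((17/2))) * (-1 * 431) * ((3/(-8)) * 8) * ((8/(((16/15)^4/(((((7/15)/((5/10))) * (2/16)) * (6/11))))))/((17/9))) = 513845414438263217414929093951250913375/21203873086493971951616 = 24233563950425755.56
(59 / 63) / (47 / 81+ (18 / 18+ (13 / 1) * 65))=531 / 480011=0.00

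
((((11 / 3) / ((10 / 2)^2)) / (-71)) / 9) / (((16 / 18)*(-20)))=11 / 852000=0.00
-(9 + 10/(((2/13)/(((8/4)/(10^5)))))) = -90013/10000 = -9.00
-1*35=-35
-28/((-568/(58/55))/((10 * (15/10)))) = 0.78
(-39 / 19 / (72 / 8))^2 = 169 / 3249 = 0.05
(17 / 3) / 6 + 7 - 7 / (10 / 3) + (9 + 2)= 16.84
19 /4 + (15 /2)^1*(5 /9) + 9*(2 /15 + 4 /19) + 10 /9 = 44879 /3420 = 13.12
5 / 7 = 0.71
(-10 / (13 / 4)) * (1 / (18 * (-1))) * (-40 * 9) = -800 / 13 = -61.54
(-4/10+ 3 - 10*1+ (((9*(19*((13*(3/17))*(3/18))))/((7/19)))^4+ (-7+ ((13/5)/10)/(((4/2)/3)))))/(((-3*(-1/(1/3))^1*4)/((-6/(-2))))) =26521067594368140247/320854273600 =82657672.90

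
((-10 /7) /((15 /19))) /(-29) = 38 /609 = 0.06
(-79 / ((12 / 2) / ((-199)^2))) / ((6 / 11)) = -34413269 / 36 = -955924.14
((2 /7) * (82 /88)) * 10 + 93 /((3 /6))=14527 /77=188.66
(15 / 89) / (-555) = -0.00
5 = 5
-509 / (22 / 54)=-13743 / 11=-1249.36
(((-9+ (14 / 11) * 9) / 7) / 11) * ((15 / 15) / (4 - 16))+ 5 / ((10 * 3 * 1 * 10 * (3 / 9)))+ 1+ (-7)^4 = 2402.05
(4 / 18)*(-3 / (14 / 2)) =-0.10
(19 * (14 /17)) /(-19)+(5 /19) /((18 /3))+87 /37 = 112699 /71706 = 1.57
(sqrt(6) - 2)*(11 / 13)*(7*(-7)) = 1078 / 13 - 539*sqrt(6) / 13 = -18.64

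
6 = 6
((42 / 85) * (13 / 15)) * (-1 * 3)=-546 / 425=-1.28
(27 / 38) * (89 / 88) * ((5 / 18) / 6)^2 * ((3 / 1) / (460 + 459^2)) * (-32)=-2225 / 3177249768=-0.00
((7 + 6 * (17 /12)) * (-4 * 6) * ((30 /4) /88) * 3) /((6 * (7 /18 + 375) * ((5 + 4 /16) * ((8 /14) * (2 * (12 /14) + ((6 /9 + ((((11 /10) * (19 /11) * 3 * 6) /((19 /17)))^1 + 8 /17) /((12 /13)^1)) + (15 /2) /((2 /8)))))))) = -2490075 /11682494879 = -0.00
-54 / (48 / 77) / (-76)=1.14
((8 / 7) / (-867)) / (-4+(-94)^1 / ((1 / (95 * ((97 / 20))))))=16 / 525751401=0.00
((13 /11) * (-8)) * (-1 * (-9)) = -936 /11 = -85.09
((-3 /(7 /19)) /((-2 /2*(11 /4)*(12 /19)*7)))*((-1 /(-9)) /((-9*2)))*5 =-1805 /87318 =-0.02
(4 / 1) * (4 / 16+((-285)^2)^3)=2143527953062501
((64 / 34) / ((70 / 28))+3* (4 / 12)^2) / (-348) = -277 / 88740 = -0.00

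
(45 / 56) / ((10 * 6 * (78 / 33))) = 33 / 5824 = 0.01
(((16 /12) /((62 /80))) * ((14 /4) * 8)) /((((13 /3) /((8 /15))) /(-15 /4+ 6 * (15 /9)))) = 44800 /1209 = 37.06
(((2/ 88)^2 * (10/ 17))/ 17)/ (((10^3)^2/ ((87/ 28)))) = 87/ 1566611200000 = 0.00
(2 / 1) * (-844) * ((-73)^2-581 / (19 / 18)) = -153258584 / 19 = -8066241.26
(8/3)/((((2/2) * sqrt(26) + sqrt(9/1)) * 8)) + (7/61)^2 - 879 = -55605791/63257 + sqrt(26)/51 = -878.95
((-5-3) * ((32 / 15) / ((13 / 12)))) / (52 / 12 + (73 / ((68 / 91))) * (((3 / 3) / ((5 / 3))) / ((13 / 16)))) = -52224 / 253513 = -0.21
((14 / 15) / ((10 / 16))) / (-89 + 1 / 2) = -224 / 13275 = -0.02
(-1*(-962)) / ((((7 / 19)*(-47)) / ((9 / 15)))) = -54834 / 1645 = -33.33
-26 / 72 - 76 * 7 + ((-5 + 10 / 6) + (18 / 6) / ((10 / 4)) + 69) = -83789 / 180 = -465.49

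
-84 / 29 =-2.90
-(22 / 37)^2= -484 / 1369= -0.35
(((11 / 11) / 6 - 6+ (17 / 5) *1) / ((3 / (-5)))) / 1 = 73 / 18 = 4.06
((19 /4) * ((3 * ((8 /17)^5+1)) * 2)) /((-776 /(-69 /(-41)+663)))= -564113845125 /22587085156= -24.98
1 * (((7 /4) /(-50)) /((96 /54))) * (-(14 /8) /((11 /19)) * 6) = 25137 /70400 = 0.36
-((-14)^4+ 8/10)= -192084/5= -38416.80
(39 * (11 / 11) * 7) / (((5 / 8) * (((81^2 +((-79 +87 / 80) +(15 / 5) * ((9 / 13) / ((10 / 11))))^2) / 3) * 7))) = 202475520 / 13282672009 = 0.02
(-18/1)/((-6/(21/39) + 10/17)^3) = 15166431/990692608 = 0.02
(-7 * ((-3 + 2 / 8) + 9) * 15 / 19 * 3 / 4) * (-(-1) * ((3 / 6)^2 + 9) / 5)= -58275 / 1216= -47.92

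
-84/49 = -12/7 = -1.71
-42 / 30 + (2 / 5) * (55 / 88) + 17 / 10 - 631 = -12609 / 20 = -630.45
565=565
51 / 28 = 1.82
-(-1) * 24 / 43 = 24 / 43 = 0.56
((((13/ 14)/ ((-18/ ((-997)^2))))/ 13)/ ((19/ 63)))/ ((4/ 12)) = -2982027/ 76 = -39237.20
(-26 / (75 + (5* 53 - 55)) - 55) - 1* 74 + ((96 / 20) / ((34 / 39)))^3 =1323829649 / 35005125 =37.82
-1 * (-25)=25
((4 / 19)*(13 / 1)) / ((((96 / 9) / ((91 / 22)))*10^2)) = 3549 / 334400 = 0.01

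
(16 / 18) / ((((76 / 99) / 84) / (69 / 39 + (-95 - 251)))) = -8269800 / 247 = -33480.97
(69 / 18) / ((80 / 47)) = 2.25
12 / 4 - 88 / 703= 2.87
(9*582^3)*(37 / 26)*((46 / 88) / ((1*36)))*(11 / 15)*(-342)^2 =204399341867187 / 65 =3144605259495.18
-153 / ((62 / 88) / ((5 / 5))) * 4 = -26928 / 31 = -868.65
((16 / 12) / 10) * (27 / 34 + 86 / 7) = 3113 / 1785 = 1.74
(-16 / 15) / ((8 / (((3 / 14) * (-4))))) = 4 / 35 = 0.11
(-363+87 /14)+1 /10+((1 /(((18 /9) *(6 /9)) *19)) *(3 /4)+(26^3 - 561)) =177244779 /10640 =16658.34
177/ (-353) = -177/ 353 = -0.50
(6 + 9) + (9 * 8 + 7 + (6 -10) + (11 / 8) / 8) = 5771 / 64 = 90.17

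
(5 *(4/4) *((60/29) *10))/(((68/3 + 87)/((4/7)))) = 36000/66787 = 0.54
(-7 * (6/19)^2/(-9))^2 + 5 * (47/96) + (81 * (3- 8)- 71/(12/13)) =-1999490015/4170272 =-479.46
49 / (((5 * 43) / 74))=3626 / 215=16.87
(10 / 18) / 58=5 / 522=0.01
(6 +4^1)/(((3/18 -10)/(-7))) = 420/59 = 7.12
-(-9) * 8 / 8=9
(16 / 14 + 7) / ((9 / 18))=114 / 7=16.29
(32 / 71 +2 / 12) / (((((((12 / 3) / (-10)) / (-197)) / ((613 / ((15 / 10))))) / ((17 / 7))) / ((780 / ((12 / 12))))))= 350949580150 / 1491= 235378658.72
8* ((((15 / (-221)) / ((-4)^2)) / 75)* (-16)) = 0.01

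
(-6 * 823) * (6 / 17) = -29628 / 17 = -1742.82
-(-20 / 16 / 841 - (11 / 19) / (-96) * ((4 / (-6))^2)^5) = 15644837 / 11322527652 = 0.00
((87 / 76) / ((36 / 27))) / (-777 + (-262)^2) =261 / 20631568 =0.00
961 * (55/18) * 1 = 52855/18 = 2936.39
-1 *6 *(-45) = 270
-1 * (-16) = 16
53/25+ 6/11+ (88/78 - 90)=-924563/10725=-86.21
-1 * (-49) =49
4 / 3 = 1.33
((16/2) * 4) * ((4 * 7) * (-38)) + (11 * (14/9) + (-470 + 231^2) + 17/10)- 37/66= 9336319/495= 18861.25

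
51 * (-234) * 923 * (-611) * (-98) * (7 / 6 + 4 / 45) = -4140577891086 / 5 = -828115578217.20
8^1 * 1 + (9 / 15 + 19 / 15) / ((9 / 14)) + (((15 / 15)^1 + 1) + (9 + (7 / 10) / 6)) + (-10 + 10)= 11891 / 540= 22.02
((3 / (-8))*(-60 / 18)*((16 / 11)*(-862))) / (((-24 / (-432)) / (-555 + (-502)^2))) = -7093604880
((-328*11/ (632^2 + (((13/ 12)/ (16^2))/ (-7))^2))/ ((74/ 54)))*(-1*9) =405425727995904/ 6833990698801261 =0.06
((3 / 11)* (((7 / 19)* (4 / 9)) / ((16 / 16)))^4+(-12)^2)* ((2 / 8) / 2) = 56432458178 / 3135132297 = 18.00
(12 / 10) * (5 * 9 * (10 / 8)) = 135 / 2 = 67.50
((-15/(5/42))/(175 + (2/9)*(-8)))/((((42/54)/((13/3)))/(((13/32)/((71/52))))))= -533871/442756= -1.21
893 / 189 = 4.72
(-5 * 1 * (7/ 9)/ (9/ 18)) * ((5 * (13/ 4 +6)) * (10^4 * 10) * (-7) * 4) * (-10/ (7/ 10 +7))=-129500000000/ 99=-1308080808.08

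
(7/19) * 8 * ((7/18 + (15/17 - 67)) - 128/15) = -3181388/14535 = -218.88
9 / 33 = 3 / 11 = 0.27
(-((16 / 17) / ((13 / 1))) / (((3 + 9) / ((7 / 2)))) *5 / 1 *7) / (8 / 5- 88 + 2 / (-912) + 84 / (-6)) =372400 / 50590657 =0.01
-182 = -182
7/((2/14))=49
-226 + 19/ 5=-1111/ 5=-222.20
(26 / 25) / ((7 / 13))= 338 / 175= 1.93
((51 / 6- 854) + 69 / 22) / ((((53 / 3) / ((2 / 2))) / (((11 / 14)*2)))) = -27798 / 371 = -74.93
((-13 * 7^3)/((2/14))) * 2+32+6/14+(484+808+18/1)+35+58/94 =-20084777/329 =-61047.95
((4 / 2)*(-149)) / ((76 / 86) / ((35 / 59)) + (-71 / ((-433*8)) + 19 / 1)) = -1553569360 / 106926223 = -14.53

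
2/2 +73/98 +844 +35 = 880.74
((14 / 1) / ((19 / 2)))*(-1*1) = -28 / 19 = -1.47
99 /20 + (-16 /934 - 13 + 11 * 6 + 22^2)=5061653 /9340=541.93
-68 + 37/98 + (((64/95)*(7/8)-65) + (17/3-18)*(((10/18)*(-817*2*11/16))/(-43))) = -312742091/1005480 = -311.04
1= 1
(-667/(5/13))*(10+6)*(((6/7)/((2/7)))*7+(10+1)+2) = -4717024/5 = -943404.80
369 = 369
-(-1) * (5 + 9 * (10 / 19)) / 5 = 37 / 19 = 1.95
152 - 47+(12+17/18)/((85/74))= 88946/765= 116.27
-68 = -68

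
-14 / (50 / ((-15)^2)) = -63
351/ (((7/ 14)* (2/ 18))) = 6318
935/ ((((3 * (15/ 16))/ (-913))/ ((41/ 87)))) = -143039.00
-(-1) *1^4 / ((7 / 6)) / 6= 1 / 7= 0.14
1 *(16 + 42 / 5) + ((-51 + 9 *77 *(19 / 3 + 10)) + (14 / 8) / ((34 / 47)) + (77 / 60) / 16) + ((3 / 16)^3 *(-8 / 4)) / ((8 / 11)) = 47189110057 / 4177920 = 11294.88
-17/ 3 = -5.67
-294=-294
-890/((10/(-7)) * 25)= 623/25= 24.92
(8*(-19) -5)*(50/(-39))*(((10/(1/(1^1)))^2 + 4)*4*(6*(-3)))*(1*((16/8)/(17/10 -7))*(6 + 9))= 8531320.75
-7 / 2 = -3.50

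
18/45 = 2/5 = 0.40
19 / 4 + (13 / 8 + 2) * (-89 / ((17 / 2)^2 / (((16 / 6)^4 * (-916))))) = 19367938403 / 93636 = 206842.86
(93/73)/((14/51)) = 4743/1022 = 4.64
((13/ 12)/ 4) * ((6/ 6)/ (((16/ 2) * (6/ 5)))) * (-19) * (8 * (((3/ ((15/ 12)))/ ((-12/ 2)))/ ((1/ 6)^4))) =2223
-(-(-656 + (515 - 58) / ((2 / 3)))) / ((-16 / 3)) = -177 / 32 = -5.53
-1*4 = -4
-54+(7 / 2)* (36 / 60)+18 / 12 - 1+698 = 3233 / 5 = 646.60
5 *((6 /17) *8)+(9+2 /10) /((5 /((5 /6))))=3991 /255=15.65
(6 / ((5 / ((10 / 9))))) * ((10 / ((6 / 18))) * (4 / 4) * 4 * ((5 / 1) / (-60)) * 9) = -120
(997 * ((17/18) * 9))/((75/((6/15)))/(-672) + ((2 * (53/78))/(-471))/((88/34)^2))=-8438455849824/278260001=-30325.80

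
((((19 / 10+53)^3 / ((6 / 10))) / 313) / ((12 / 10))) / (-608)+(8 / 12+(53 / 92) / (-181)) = -103463500829 / 190136532480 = -0.54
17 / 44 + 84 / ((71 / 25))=93607 / 3124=29.96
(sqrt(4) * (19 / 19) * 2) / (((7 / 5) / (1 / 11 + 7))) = 1560 / 77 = 20.26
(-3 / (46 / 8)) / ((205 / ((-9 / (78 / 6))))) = 108 / 61295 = 0.00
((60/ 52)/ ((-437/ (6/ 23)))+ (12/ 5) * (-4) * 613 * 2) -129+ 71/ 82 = -637383427973/ 53571830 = -11897.73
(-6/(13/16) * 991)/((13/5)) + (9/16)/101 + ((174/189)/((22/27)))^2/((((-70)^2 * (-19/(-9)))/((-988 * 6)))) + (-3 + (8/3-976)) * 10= -74852064721551581/5950683538800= -12578.73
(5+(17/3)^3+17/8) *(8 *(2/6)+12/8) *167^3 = 4755619032725/1296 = 3669459130.19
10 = 10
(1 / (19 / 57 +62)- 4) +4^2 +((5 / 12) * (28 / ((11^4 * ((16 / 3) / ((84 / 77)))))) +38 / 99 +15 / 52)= 8129029199 / 640660878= 12.69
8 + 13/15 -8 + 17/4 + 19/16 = 1513/240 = 6.30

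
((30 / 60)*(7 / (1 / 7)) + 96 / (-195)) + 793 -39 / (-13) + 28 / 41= 4374281 / 5330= 820.69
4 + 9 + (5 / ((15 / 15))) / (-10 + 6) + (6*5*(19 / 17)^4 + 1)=19898091 / 334084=59.56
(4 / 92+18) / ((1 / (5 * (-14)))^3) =-142345000 / 23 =-6188913.04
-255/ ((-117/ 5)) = 10.90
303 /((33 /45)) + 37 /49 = 223112 /539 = 413.94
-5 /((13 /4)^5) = -5120 /371293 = -0.01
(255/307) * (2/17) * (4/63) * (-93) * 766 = -949840/2149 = -441.99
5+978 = 983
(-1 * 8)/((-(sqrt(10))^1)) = 4 * sqrt(10)/5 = 2.53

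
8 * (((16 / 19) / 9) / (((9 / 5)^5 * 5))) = 0.01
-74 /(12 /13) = -481 /6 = -80.17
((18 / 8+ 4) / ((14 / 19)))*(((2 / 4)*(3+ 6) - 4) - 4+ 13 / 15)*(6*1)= -7505 / 56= -134.02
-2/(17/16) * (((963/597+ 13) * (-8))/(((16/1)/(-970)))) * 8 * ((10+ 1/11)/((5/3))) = -646183.18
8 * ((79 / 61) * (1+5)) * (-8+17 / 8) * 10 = -222780 / 61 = -3652.13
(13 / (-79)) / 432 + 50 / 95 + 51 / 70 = 28471171 / 22695120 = 1.25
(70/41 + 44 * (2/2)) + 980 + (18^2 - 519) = 34059/41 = 830.71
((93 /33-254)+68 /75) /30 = -206477 /24750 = -8.34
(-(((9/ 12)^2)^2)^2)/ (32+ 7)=-2187/ 851968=-0.00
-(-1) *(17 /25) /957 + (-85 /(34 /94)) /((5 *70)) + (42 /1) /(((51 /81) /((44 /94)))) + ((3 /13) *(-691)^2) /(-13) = -381975744947117 /45228633450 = -8445.44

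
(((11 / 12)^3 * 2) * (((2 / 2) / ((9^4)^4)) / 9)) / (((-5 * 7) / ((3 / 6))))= -1331 / 1008635949195834093120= -0.00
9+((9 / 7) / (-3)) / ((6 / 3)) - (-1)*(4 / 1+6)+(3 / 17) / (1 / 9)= 4849 / 238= 20.37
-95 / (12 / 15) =-118.75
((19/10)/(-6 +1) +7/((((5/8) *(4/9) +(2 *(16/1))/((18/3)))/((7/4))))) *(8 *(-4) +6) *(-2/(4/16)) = 947024/2525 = 375.06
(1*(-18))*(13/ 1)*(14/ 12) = -273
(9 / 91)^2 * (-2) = -162 / 8281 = -0.02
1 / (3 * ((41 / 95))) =0.77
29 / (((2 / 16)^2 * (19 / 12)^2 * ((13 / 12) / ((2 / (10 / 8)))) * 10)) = 12828672 / 117325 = 109.34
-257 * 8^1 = -2056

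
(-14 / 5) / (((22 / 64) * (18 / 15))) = -224 / 33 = -6.79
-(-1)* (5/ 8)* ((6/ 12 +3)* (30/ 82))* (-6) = -1575/ 328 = -4.80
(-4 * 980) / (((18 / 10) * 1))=-19600 / 9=-2177.78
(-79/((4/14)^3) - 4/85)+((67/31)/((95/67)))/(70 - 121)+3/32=-16279254899/4806240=-3387.11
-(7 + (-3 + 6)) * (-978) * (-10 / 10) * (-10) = 97800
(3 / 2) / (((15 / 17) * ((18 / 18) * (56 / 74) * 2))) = 629 / 560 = 1.12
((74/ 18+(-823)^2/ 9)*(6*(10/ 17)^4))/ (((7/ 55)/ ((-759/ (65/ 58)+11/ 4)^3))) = -502359113784921273625525/ 3853408377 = -130367473321377.81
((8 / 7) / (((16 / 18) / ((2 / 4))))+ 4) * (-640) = -2971.43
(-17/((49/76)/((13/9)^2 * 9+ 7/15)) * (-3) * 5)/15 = 1118872/2205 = 507.42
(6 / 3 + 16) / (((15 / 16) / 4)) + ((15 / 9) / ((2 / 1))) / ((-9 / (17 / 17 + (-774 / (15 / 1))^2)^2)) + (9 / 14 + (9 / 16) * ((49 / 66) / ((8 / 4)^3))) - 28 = -43699146734101 / 66528000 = -656853.46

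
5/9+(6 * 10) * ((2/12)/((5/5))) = 95/9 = 10.56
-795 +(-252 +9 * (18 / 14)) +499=-3755 / 7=-536.43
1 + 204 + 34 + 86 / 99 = 23747 / 99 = 239.87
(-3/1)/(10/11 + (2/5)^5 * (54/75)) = -2578125/787586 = -3.27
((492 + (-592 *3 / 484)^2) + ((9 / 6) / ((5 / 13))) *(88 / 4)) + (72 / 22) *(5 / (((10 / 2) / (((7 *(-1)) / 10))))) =43115823 / 73205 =588.97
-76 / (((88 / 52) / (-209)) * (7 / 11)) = 103246 / 7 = 14749.43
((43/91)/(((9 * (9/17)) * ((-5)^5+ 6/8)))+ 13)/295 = 1197497107/27174039165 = 0.04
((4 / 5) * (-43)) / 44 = -43 / 55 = -0.78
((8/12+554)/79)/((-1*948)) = -416/56169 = -0.01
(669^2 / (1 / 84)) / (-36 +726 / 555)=-3477548970 / 3209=-1083686.19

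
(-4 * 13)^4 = 7311616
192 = 192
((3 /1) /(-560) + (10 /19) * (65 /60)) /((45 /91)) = 234377 /205200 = 1.14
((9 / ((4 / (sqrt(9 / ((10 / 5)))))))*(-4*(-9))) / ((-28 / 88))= -2673*sqrt(2) / 7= -540.03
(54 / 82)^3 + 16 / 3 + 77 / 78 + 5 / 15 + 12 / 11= 158289353 / 19711406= 8.03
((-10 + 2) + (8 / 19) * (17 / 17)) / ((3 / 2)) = -96 / 19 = -5.05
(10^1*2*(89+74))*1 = 3260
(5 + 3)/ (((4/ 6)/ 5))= 60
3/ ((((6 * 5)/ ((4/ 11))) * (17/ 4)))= 8/ 935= 0.01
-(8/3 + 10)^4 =-2085136/81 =-25742.42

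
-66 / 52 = -33 / 26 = -1.27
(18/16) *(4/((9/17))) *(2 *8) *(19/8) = 323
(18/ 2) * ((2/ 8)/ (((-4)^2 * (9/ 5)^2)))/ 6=25/ 3456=0.01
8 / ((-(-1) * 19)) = 8 / 19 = 0.42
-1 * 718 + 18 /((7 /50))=-4126 /7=-589.43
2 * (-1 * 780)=-1560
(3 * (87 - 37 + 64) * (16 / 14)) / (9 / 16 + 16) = 43776 / 1855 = 23.60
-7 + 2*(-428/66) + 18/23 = -14563/759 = -19.19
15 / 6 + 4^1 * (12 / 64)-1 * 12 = -35 / 4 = -8.75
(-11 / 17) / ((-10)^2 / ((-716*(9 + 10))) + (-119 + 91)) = 37411 / 1619301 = 0.02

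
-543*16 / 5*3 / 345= -8688 / 575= -15.11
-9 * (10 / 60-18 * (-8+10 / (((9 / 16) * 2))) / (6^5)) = -40 / 27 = -1.48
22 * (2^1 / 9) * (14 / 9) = 616 / 81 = 7.60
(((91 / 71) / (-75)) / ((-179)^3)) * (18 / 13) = 42 / 10180226725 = 0.00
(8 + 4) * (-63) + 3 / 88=-755.97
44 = 44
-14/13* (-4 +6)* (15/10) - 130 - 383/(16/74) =-198079/104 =-1904.61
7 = 7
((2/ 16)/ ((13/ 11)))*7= 77/ 104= 0.74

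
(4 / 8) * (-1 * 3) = -3 / 2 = -1.50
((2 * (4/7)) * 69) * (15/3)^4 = 345000/7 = 49285.71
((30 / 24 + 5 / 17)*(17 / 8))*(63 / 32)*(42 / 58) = 138915 / 29696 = 4.68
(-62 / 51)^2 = 3844 / 2601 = 1.48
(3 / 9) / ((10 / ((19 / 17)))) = 19 / 510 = 0.04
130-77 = 53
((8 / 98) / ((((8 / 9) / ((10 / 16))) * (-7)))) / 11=-45 / 60368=-0.00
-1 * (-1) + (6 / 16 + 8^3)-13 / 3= 12217 / 24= 509.04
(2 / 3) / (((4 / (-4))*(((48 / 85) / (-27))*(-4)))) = -255 / 32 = -7.97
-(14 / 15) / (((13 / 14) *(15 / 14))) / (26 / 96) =-43904 / 12675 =-3.46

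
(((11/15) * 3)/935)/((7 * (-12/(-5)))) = 1/7140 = 0.00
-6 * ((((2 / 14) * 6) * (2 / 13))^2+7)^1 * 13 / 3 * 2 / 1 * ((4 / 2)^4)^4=-15233449984 / 637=-23914364.18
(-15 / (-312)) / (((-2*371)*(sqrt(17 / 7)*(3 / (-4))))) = 5*sqrt(119) / 983892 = 0.00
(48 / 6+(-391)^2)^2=23375046321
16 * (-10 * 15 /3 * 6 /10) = -480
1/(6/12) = 2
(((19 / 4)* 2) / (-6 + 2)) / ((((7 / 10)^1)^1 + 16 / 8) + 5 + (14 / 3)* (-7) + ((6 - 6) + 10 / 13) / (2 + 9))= 40755 / 427228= 0.10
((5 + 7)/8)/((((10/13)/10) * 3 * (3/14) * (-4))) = -91/12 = -7.58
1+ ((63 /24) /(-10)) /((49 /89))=293 /560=0.52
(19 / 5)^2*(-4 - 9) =-4693 / 25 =-187.72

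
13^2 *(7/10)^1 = 1183/10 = 118.30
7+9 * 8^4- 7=36864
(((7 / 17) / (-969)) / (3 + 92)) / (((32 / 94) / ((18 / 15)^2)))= -987 / 52164500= -0.00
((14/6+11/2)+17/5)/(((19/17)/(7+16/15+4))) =1036949/8550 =121.28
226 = 226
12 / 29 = 0.41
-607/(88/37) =-22459/88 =-255.22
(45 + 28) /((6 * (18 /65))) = 4745 /108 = 43.94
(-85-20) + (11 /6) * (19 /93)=-58381 /558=-104.63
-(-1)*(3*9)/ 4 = 27/ 4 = 6.75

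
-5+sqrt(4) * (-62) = -129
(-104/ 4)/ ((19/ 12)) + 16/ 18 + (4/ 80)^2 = -1062229/ 68400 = -15.53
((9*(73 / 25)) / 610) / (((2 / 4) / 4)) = 2628 / 7625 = 0.34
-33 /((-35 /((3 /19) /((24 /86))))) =1419 /2660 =0.53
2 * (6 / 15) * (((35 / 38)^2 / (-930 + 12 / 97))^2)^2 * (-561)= -7455948405337589609375 / 23981434527127487122395622960128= -0.00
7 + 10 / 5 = 9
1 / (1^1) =1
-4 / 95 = -0.04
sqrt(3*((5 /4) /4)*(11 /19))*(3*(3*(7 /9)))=7*sqrt(3135) /76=5.16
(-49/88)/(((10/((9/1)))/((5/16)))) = -441/2816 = -0.16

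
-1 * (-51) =51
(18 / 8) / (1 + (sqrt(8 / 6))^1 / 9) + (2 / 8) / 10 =22109 / 9560 -81*sqrt(3) / 478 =2.02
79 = 79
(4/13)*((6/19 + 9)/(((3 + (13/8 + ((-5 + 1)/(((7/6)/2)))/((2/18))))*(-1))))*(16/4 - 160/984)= 6237952/32376019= 0.19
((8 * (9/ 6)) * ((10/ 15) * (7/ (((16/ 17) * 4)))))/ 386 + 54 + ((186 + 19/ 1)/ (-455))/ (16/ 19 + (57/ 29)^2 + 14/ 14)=691178217547/ 12809187664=53.96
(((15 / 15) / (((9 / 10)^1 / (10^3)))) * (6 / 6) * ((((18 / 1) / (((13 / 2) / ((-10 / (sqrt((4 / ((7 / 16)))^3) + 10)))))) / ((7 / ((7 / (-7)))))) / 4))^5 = -101922746767351562500000000000000000000 / 222640817047649966275582185693 + 40306743090320000000000000000000000000 * sqrt(7) / 222640817047649966275582185693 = 21194997.72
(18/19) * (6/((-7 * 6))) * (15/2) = -1.02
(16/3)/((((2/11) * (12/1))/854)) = 18788/9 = 2087.56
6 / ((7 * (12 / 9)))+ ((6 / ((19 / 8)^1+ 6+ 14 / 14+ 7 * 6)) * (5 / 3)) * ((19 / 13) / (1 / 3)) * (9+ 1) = 228829 / 24934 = 9.18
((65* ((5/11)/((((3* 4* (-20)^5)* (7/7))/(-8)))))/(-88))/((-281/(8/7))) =13/45697344000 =0.00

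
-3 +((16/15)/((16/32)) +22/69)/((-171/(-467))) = 24233/6555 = 3.70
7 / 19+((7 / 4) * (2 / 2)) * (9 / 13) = 1.58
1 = 1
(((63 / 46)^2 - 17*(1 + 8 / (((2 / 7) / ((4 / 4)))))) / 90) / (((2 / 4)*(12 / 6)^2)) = -1039219 / 380880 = -2.73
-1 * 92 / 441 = -92 / 441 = -0.21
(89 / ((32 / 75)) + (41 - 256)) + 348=10931 / 32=341.59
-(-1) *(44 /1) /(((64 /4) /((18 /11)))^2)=81 /176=0.46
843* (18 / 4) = 7587 / 2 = 3793.50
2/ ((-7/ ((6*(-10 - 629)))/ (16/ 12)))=10224/ 7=1460.57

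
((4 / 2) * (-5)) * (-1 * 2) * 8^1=160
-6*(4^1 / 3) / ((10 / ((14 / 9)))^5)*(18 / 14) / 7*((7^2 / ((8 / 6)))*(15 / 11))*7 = -235298 / 5011875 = -0.05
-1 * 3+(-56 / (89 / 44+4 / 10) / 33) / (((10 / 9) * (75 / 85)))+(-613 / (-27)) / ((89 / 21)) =3506416 / 2134665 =1.64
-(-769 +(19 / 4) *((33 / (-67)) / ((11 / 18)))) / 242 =103559 / 32428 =3.19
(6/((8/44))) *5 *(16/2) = 1320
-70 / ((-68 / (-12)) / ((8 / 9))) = -560 / 51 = -10.98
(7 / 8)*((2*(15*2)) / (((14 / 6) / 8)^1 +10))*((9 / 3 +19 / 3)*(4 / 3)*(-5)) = -78400 / 247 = -317.41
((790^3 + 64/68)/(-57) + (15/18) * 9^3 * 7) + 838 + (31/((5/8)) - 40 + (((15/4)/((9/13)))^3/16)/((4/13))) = -1543991452488637/178606080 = -8644674.65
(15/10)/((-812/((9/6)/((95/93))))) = -837/308560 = -0.00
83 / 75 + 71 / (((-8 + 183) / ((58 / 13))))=19907 / 6825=2.92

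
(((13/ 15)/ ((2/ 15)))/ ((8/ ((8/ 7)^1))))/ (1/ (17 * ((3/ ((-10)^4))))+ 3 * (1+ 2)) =663/ 146426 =0.00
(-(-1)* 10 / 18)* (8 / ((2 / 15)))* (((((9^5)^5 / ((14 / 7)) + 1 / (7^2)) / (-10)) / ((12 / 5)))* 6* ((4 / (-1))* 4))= 7035400279380155369948440600 / 147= 47859865846123505918016600.00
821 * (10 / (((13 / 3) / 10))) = 246300 / 13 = 18946.15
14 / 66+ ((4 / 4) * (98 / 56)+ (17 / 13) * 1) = 5611 / 1716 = 3.27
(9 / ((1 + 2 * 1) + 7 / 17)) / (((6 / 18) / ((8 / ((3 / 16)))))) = 9792 / 29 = 337.66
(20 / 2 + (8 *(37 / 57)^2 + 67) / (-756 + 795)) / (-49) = -1495745 / 6208839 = -0.24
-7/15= -0.47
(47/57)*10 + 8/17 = 8446/969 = 8.72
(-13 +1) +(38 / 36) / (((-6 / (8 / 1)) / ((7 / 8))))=-1429 / 108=-13.23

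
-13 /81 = -0.16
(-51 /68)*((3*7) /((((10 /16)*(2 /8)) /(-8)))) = 4032 /5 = 806.40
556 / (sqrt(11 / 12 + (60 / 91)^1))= 1112 *sqrt(469833) / 1721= 442.89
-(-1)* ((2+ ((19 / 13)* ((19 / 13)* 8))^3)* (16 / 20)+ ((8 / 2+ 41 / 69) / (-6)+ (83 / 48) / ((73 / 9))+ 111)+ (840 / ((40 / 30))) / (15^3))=4104.52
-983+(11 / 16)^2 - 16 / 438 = -55086461 / 56064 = -982.56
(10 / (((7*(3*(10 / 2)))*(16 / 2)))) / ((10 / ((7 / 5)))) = 1 / 600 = 0.00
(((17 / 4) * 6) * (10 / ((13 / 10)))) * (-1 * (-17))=43350 / 13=3334.62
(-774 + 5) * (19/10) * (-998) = 7290889/5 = 1458177.80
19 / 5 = 3.80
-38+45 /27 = -109 /3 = -36.33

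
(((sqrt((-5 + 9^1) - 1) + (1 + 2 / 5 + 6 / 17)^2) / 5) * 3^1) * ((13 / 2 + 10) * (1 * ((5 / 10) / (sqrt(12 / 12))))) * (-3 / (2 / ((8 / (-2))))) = 297 * sqrt(3) / 10 + 6593697 / 72250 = 142.70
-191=-191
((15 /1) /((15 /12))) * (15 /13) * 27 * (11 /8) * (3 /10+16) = 435699 /52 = 8378.83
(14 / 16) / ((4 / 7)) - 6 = -143 / 32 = -4.47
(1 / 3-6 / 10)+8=116 / 15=7.73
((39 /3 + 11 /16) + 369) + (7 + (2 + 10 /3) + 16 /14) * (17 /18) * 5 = 1349687 /3024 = 446.33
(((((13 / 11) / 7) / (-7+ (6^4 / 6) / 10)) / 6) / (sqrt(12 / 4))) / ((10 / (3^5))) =0.03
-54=-54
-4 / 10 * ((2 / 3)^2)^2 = -32 / 405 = -0.08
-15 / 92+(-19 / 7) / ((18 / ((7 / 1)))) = -1009 / 828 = -1.22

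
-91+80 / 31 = -2741 / 31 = -88.42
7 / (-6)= -7 / 6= -1.17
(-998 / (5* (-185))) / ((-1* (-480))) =0.00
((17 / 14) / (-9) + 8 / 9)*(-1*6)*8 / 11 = -760 / 231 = -3.29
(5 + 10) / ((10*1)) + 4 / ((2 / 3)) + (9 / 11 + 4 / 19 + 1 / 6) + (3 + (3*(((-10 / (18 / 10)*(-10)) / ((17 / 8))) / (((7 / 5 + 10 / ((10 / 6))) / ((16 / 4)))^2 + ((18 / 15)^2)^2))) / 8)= 2632164407 / 195276433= 13.48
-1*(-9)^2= -81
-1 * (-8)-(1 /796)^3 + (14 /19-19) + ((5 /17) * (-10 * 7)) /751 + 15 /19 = -1162399700805133 /122343714638528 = -9.50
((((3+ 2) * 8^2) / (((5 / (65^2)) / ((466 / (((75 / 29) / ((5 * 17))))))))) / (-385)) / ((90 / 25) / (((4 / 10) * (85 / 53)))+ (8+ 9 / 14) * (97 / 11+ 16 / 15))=-422423855360 / 3575341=-118149.25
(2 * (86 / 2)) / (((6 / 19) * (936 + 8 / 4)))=817 / 2814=0.29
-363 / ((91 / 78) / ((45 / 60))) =-233.36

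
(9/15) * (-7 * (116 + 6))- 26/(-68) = -87043/170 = -512.02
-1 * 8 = -8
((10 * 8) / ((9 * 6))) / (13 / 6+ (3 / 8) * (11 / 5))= 1600 / 3231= 0.50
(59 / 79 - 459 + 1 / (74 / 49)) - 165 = -3639667 / 5846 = -622.59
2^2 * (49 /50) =98 /25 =3.92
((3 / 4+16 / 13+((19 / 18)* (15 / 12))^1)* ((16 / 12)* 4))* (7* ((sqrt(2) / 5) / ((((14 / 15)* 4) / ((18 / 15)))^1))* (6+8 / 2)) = 3089* sqrt(2) / 39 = 112.01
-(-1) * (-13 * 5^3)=-1625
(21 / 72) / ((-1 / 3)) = -7 / 8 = -0.88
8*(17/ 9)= 15.11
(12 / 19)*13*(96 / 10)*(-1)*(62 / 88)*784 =-45497088 / 1045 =-43537.88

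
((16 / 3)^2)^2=65536 / 81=809.09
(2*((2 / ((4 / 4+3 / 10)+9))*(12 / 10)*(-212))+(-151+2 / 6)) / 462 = -5506 / 10197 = -0.54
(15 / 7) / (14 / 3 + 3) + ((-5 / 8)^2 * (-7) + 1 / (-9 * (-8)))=-226367 / 92736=-2.44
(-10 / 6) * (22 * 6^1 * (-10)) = 2200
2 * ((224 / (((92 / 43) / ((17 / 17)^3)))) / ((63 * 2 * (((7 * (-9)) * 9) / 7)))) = -344 / 16767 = -0.02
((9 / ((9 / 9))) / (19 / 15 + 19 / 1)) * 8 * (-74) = -4995 / 19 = -262.89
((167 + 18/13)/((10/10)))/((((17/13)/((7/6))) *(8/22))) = 168553/408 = 413.12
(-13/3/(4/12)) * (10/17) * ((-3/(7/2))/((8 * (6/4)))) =65/119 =0.55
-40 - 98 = -138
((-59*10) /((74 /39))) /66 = -4.71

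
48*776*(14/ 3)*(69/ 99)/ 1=3997952/ 33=121150.06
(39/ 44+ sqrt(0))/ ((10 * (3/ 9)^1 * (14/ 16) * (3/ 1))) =39/ 385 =0.10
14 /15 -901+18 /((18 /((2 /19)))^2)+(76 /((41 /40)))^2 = 125550927787 /27307845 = 4597.61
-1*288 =-288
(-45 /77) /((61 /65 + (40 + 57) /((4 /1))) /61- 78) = 237900 /31583629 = 0.01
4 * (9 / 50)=18 / 25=0.72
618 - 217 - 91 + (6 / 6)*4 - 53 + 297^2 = 88470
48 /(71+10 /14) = 168 /251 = 0.67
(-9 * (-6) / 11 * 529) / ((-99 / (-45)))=142830 / 121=1180.41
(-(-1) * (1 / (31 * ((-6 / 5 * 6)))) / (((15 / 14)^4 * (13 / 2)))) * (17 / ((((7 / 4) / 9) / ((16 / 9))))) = -0.08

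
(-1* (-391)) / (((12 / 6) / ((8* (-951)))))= -1487364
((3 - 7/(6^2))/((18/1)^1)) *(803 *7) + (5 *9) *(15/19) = 11224099/12312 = 911.64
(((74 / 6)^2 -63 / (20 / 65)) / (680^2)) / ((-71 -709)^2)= -379 / 2025533952000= -0.00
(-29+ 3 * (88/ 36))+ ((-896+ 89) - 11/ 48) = -39787/ 48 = -828.90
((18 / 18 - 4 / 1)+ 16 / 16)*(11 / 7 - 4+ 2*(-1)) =62 / 7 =8.86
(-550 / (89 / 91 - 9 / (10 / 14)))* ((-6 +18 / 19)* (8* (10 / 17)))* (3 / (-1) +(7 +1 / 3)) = -1041040000 / 213503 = -4876.00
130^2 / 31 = 16900 / 31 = 545.16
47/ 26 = 1.81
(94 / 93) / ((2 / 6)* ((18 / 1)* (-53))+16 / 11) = -517 / 161913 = -0.00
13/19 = 0.68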